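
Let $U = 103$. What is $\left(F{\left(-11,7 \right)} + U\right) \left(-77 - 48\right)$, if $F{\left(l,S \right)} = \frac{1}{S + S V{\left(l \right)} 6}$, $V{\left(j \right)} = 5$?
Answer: $- \frac{2794000}{217} \approx -12876.0$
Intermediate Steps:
$F{\left(l,S \right)} = \frac{1}{31 S}$ ($F{\left(l,S \right)} = \frac{1}{S + S 5 \cdot 6} = \frac{1}{S + 5 S 6} = \frac{1}{S + 30 S} = \frac{1}{31 S}$)
$\left(F{\left(-11,7 \right)} + U\right) \left(-77 - 48\right) = \left(\frac{1}{31 \cdot 7} + 103\right) \left(-77 - 48\right) = \left(\frac{1}{31} \cdot \frac{1}{7} + 103\right) \left(-77 - 48\right) = \left(\frac{1}{217} + 103\right) \left(-125\right) = \frac{22352}{217} \left(-125\right) = - \frac{2794000}{217}$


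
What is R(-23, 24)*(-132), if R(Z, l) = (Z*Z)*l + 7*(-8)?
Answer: -1668480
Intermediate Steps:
R(Z, l) = -56 + l*Z² (R(Z, l) = Z²*l - 56 = l*Z² - 56 = -56 + l*Z²)
R(-23, 24)*(-132) = (-56 + 24*(-23)²)*(-132) = (-56 + 24*529)*(-132) = (-56 + 12696)*(-132) = 12640*(-132) = -1668480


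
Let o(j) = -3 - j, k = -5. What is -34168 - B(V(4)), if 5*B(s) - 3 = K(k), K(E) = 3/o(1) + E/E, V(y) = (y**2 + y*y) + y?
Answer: -683373/20 ≈ -34169.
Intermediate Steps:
V(y) = y + 2*y**2 (V(y) = (y**2 + y**2) + y = 2*y**2 + y = y + 2*y**2)
K(E) = 1/4 (K(E) = 3/(-3 - 1*1) + E/E = 3/(-3 - 1) + 1 = 3/(-4) + 1 = 3*(-1/4) + 1 = -3/4 + 1 = 1/4)
B(s) = 13/20 (B(s) = 3/5 + (1/5)*(1/4) = 3/5 + 1/20 = 13/20)
-34168 - B(V(4)) = -34168 - 1*13/20 = -34168 - 13/20 = -683373/20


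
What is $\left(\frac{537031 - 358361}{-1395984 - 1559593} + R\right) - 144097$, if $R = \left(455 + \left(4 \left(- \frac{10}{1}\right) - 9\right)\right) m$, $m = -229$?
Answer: $- \frac{700681773637}{2955577} \approx -2.3707 \cdot 10^{5}$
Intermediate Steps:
$R = -92974$ ($R = \left(455 + \left(4 \left(- \frac{10}{1}\right) - 9\right)\right) \left(-229\right) = \left(455 + \left(4 \left(\left(-10\right) 1\right) - 9\right)\right) \left(-229\right) = \left(455 + \left(4 \left(-10\right) - 9\right)\right) \left(-229\right) = \left(455 - 49\right) \left(-229\right) = 406 \left(-229\right) = -92974$)
$\left(\frac{537031 - 358361}{-1395984 - 1559593} + R\right) - 144097 = \left(\frac{537031 - 358361}{-1395984 - 1559593} - 92974\right) - 144097 = \left(\frac{178670}{-2955577} - 92974\right) - 144097 = \left(178670 \left(- \frac{1}{2955577}\right) - 92974\right) - 144097 = \left(- \frac{178670}{2955577} - 92974\right) - 144097 = - \frac{274791994668}{2955577} - 144097 = - \frac{700681773637}{2955577}$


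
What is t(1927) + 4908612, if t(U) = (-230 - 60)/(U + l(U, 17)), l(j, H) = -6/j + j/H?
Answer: 32809073302973/6683982 ≈ 4.9086e+6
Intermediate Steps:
t(U) = -290/(-6/U + 18*U/17) (t(U) = (-230 - 60)/(U + (-6/U + U/17)) = -290/(U + (-6/U + U*(1/17))) = -290/(U + (-6/U + U/17)) = -290/(-6/U + 18*U/17))
t(1927) + 4908612 = -2465*1927/(-51 + 9*1927**2) + 4908612 = -2465*1927/(-51 + 9*3713329) + 4908612 = -2465*1927/(-51 + 33419961) + 4908612 = -2465*1927/33419910 + 4908612 = -2465*1927*1/33419910 + 4908612 = -950011/6683982 + 4908612 = 32809073302973/6683982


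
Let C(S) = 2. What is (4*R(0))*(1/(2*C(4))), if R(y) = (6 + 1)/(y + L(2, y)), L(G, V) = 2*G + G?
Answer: 7/6 ≈ 1.1667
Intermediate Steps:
L(G, V) = 3*G
R(y) = 7/(6 + y) (R(y) = (6 + 1)/(y + 3*2) = 7/(y + 6) = 7/(6 + y))
(4*R(0))*(1/(2*C(4))) = (4*(7/(6 + 0)))*(1/(2*2)) = (4*(7/6))*((½)*(½)) = (4*(7*(⅙)))*(¼) = (4*(7/6))*(¼) = (14/3)*(¼) = 7/6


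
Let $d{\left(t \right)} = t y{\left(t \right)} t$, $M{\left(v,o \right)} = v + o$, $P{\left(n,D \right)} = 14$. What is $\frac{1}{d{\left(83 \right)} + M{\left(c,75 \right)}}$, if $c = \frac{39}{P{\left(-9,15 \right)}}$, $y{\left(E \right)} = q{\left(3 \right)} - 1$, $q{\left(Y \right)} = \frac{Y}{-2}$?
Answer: $- \frac{7}{120013} \approx -5.8327 \cdot 10^{-5}$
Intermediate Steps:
$q{\left(Y \right)} = - \frac{Y}{2}$ ($q{\left(Y \right)} = Y \left(- \frac{1}{2}\right) = - \frac{Y}{2}$)
$y{\left(E \right)} = - \frac{5}{2}$ ($y{\left(E \right)} = \left(- \frac{1}{2}\right) 3 - 1 = - \frac{3}{2} - 1 = - \frac{5}{2}$)
$c = \frac{39}{14} \approx 2.7857$
$M{\left(v,o \right)} = o + v$
$d{\left(t \right)} = - \frac{5 t^{2}}{2}$ ($d{\left(t \right)} = t \left(- \frac{5}{2}\right) t = - \frac{5 t}{2} t = - \frac{5 t^{2}}{2}$)
$\frac{1}{d{\left(83 \right)} + M{\left(c,75 \right)}} = \frac{1}{- \frac{5 \cdot 83^{2}}{2} + \left(75 + \frac{39}{14}\right)} = \frac{1}{\left(- \frac{5}{2}\right) 6889 + \frac{1089}{14}} = \frac{1}{- \frac{34445}{2} + \frac{1089}{14}} = \frac{1}{- \frac{120013}{7}} = - \frac{7}{120013}$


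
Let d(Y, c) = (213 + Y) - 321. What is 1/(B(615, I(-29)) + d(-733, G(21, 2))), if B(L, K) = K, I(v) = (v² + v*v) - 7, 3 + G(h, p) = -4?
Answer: 1/834 ≈ 0.0011990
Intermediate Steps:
G(h, p) = -7 (G(h, p) = -3 - 4 = -7)
I(v) = -7 + 2*v² (I(v) = (v² + v²) - 7 = 2*v² - 7 = -7 + 2*v²)
d(Y, c) = -108 + Y
1/(B(615, I(-29)) + d(-733, G(21, 2))) = 1/((-7 + 2*(-29)²) + (-108 - 733)) = 1/((-7 + 2*841) - 841) = 1/((-7 + 1682) - 841) = 1/(1675 - 841) = 1/834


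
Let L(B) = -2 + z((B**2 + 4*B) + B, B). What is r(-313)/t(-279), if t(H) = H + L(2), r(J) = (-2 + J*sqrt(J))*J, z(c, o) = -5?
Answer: -313/143 - 97969*I*sqrt(313)/286 ≈ -2.1888 - 6060.3*I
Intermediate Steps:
r(J) = J*(-2 + J**(3/2)) (r(J) = (-2 + J**(3/2))*J = J*(-2 + J**(3/2)))
L(B) = -7 (L(B) = -2 - 5 = -7)
t(H) = -7 + H (t(H) = H - 7 = -7 + H)
r(-313)/t(-279) = ((-313)**(5/2) - 2*(-313))/(-7 - 279) = (97969*I*sqrt(313) + 626)/(-286) = (626 + 97969*I*sqrt(313))*(-1/286) = -313/143 - 97969*I*sqrt(313)/286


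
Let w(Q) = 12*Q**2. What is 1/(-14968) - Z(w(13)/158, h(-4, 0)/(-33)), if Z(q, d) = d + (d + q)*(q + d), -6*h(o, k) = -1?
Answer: -150714516603043/915563237688 ≈ -164.61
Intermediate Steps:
h(o, k) = 1/6 (h(o, k) = -1/6*(-1) = 1/6)
Z(q, d) = d + (d + q)**2 (Z(q, d) = d + (d + q)*(d + q) = d + (d + q)**2)
1/(-14968) - Z(w(13)/158, h(-4, 0)/(-33)) = 1/(-14968) - ((1/6)/(-33) + ((1/6)/(-33) + (12*13**2)/158)**2) = -1/14968 - (-1/33*1/6 + (-1/33*1/6 + (12*169)*(1/158))**2) = -1/14968 - (-1/198 + (-1/198 + 2028*(1/158))**2) = -1/14968 - (-1/198 + (-1/198 + 1014/79)**2) = -1/14968 - (-1/198 + (200693/15642)**2) = -1/14968 - (-1/198 + 40277680249/244672164) = -1/14968 - 1*40276444531/244672164 = -1/14968 - 40276444531/244672164 = -150714516603043/915563237688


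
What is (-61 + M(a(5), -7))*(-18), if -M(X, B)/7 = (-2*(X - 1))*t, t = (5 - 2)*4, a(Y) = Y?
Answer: -10998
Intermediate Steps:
t = 12 (t = 3*4 = 12)
M(X, B) = -168 + 168*X (M(X, B) = -7*(-2*(X - 1))*12 = -7*(-2*(-1 + X))*12 = -7*(2 - 2*X)*12 = -7*(24 - 24*X) = -168 + 168*X)
(-61 + M(a(5), -7))*(-18) = (-61 + (-168 + 168*5))*(-18) = (-61 + (-168 + 840))*(-18) = (-61 + 672)*(-18) = 611*(-18) = -10998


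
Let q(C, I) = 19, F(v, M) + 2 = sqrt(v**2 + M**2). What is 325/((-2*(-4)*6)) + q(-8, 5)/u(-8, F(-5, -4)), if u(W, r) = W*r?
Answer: 11797/1776 - 19*sqrt(41)/296 ≈ 6.2314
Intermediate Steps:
F(v, M) = -2 + sqrt(M**2 + v**2) (F(v, M) = -2 + sqrt(v**2 + M**2) = -2 + sqrt(M**2 + v**2))
325/((-2*(-4)*6)) + q(-8, 5)/u(-8, F(-5, -4)) = 325/((-2*(-4)*6)) + 19/((-8*(-2 + sqrt((-4)**2 + (-5)**2)))) = 325/((8*6)) + 19/((-8*(-2 + sqrt(16 + 25)))) = 325/48 + 19/((-8*(-2 + sqrt(41)))) = 325*(1/48) + 19/(16 - 8*sqrt(41)) = 325/48 + 19/(16 - 8*sqrt(41))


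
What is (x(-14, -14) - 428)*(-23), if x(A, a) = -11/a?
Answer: 137563/14 ≈ 9825.9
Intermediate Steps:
(x(-14, -14) - 428)*(-23) = (-11/(-14) - 428)*(-23) = (-11*(-1/14) - 428)*(-23) = (11/14 - 428)*(-23) = -5981/14*(-23) = 137563/14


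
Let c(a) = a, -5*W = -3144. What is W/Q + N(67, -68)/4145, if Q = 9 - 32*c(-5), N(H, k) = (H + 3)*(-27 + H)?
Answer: 3079576/700505 ≈ 4.3962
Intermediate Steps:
W = 3144/5 (W = -1/5*(-3144) = 3144/5 ≈ 628.80)
N(H, k) = (-27 + H)*(3 + H) (N(H, k) = (3 + H)*(-27 + H) = (-27 + H)*(3 + H))
Q = 169 (Q = 9 - 32*(-5) = 9 + 160 = 169)
W/Q + N(67, -68)/4145 = (3144/5)/169 + (-81 + 67**2 - 24*67)/4145 = (3144/5)*(1/169) + (-81 + 4489 - 1608)*(1/4145) = 3144/845 + 2800*(1/4145) = 3144/845 + 560/829 = 3079576/700505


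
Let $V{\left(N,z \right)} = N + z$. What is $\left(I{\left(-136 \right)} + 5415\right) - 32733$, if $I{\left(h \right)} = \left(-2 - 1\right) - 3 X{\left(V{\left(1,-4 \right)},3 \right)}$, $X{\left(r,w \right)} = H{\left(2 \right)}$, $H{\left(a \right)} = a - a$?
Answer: $-27321$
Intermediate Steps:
$H{\left(a \right)} = 0$
$X{\left(r,w \right)} = 0$
$I{\left(h \right)} = -3$ ($I{\left(h \right)} = \left(-2 - 1\right) - 0 = \left(-2 - 1\right) + 0 = -3 + 0 = -3$)
$\left(I{\left(-136 \right)} + 5415\right) - 32733 = \left(-3 + 5415\right) - 32733 = 5412 - 32733 = -27321$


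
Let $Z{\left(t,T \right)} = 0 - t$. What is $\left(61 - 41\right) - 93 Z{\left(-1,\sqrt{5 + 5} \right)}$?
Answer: $-73$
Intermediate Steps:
$Z{\left(t,T \right)} = - t$
$\left(61 - 41\right) - 93 Z{\left(-1,\sqrt{5 + 5} \right)} = \left(61 - 41\right) - 93 \left(\left(-1\right) \left(-1\right)\right) = 20 - 93 = -73$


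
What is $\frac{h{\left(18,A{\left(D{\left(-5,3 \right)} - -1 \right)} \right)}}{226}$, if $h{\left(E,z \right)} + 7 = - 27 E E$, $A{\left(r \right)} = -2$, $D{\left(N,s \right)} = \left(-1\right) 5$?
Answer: $- \frac{8755}{226} \approx -38.739$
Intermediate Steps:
$D{\left(N,s \right)} = -5$
$h{\left(E,z \right)} = -7 - 27 E^{2}$ ($h{\left(E,z \right)} = -7 + - 27 E E = -7 - 27 E^{2}$)
$\frac{h{\left(18,A{\left(D{\left(-5,3 \right)} - -1 \right)} \right)}}{226} = \frac{-7 - 27 \cdot 18^{2}}{226} = \left(-7 - 8748\right) \frac{1}{226} = \left(-8755\right) \frac{1}{226} = - \frac{8755}{226}$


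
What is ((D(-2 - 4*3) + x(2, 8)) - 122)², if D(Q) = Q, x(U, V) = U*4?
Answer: 16384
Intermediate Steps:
x(U, V) = 4*U
((D(-2 - 4*3) + x(2, 8)) - 122)² = (((-2 - 4*3) + 4*2) - 122)² = (((-2 - 12) + 8) - 122)² = ((-14 + 8) - 122)² = (-6 - 122)² = (-128)² = 16384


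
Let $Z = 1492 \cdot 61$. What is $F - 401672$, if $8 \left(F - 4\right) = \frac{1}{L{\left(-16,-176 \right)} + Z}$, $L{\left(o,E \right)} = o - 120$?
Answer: $- \frac{292015849343}{727008} \approx -4.0167 \cdot 10^{5}$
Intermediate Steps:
$L{\left(o,E \right)} = -120 + o$
$Z = 91012$
$F = \frac{2908033}{727008}$ ($F = 4 + \frac{1}{8 \left(\left(-120 - 16\right) + 91012\right)} = 4 + \frac{1}{8 \left(-136 + 91012\right)} = 4 + \frac{1}{8 \cdot 90876} = 4 + \frac{1}{8} \cdot \frac{1}{90876} = 4 + \frac{1}{727008} = \frac{2908033}{727008} \approx 4.0$)
$F - 401672 = \frac{2908033}{727008} - 401672 = - \frac{292015849343}{727008}$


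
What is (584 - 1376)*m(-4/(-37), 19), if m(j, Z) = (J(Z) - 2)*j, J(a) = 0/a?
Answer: 6336/37 ≈ 171.24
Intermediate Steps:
J(a) = 0
m(j, Z) = -2*j (m(j, Z) = (0 - 2)*j = -2*j)
(584 - 1376)*m(-4/(-37), 19) = (584 - 1376)*(-(-8)/(-37)) = -(-1584)*(-4*(-1/37)) = -(-1584)*4/37 = -792*(-8/37) = 6336/37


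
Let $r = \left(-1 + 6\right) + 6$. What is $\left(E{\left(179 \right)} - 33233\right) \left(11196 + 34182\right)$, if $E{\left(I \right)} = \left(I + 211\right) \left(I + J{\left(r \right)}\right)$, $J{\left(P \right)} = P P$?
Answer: $3801178926$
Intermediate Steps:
$r = 11$ ($r = 5 + 6 = 11$)
$J{\left(P \right)} = P^{2}$
$E{\left(I \right)} = \left(121 + I\right) \left(211 + I\right)$ ($E{\left(I \right)} = \left(I + 211\right) \left(I + 11^{2}\right) = \left(211 + I\right) \left(I + 121\right) = \left(211 + I\right) \left(121 + I\right) = \left(121 + I\right) \left(211 + I\right)$)
$\left(E{\left(179 \right)} - 33233\right) \left(11196 + 34182\right) = \left(\left(25531 + 179^{2} + 332 \cdot 179\right) - 33233\right) \left(11196 + 34182\right) = \left(\left(25531 + 32041 + 59428\right) - 33233\right) 45378 = \left(117000 - 33233\right) 45378 = 83767 \cdot 45378 = 3801178926$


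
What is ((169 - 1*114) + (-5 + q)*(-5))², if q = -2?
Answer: 8100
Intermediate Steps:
((169 - 1*114) + (-5 + q)*(-5))² = ((169 - 1*114) + (-5 - 2)*(-5))² = ((169 - 114) - 7*(-5))² = (55 + 35)² = 90² = 8100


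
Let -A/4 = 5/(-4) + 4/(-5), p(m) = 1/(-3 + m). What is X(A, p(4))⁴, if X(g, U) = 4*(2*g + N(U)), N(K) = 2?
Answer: 18339659776/625 ≈ 2.9343e+7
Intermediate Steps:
A = 41/5 (A = -4*(5/(-4) + 4/(-5)) = -4*(5*(-¼) + 4*(-⅕)) = -4*(-5/4 - ⅘) = -4*(-41/20) = 41/5 ≈ 8.2000)
X(g, U) = 8 + 8*g (X(g, U) = 4*(2*g + 2) = 4*(2 + 2*g) = 8 + 8*g)
X(A, p(4))⁴ = (8 + 8*(41/5))⁴ = (8 + 328/5)⁴ = (368/5)⁴ = 18339659776/625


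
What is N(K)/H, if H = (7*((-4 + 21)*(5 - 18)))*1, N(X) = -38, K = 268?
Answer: 38/1547 ≈ 0.024564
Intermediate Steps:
H = -1547 (H = (7*(17*(-13)))*1 = (7*(-221))*1 = -1547*1 = -1547)
N(K)/H = -38/(-1547) = -38*(-1/1547) = 38/1547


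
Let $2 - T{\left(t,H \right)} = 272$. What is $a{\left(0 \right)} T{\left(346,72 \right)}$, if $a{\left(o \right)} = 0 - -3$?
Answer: $-810$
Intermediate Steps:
$a{\left(o \right)} = 3$ ($a{\left(o \right)} = 0 + 3 = 3$)
$T{\left(t,H \right)} = -270$ ($T{\left(t,H \right)} = 2 - 272 = -270$)
$a{\left(0 \right)} T{\left(346,72 \right)} = 3 \left(-270\right) = -810$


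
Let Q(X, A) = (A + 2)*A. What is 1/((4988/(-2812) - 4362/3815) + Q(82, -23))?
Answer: 2681945/1287555644 ≈ 0.0020830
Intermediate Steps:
Q(X, A) = A*(2 + A) (Q(X, A) = (2 + A)*A = A*(2 + A))
1/((4988/(-2812) - 4362/3815) + Q(82, -23)) = 1/((4988/(-2812) - 4362/3815) - 23*(2 - 23)) = 1/((4988*(-1/2812) - 4362*1/3815) - 23*(-21)) = 1/((-1247/703 - 4362/3815) + 483) = 1/(-7823791/2681945 + 483) = 1/(1287555644/2681945) = 2681945/1287555644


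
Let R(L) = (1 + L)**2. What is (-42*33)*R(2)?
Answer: -12474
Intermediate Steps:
(-42*33)*R(2) = (-42*33)*(1 + 2)**2 = -1386*3**2 = -1386*9 = -12474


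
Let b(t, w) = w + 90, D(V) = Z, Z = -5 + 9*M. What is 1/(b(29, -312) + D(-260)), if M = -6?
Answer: -1/281 ≈ -0.0035587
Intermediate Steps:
Z = -59 (Z = -5 + 9*(-6) = -5 - 54 = -59)
D(V) = -59
b(t, w) = 90 + w
1/(b(29, -312) + D(-260)) = 1/((90 - 312) - 59) = 1/(-222 - 59) = 1/(-281) = -1/281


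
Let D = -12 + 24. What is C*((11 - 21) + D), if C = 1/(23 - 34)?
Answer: -2/11 ≈ -0.18182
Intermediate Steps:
D = 12
C = -1/11 (C = 1/(-11) = -1/11 ≈ -0.090909)
C*((11 - 21) + D) = -((11 - 21) + 12)/11 = -(-10 + 12)/11 = -1/11*2 = -2/11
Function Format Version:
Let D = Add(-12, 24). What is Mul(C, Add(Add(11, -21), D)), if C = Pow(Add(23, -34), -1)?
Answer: Rational(-2, 11) ≈ -0.18182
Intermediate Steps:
D = 12
C = Rational(-1, 11) (C = Pow(-11, -1) = Rational(-1, 11) ≈ -0.090909)
Mul(C, Add(Add(11, -21), D)) = Mul(Rational(-1, 11), Add(Add(11, -21), 12)) = Mul(Rational(-1, 11), Add(-10, 12)) = Mul(Rational(-1, 11), 2) = Rational(-2, 11)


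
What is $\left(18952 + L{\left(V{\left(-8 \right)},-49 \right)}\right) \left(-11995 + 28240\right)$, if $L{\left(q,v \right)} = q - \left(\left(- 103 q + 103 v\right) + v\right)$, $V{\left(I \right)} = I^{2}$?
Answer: $498786480$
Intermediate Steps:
$L{\left(q,v \right)} = - 104 v + 104 q$ ($L{\left(q,v \right)} = q - \left(- 103 q + 104 v\right) = q + \left(- 104 v + 103 q\right) = - 104 v + 104 q$)
$\left(18952 + L{\left(V{\left(-8 \right)},-49 \right)}\right) \left(-11995 + 28240\right) = \left(18952 - \left(-5096 - 104 \left(-8\right)^{2}\right)\right) \left(-11995 + 28240\right) = \left(18952 + \left(5096 + 104 \cdot 64\right)\right) 16245 = \left(18952 + \left(5096 + 6656\right)\right) 16245 = \left(18952 + 11752\right) 16245 = 30704 \cdot 16245 = 498786480$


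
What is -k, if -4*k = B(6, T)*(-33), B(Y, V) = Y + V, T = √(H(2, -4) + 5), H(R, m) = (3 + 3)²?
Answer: -99/2 - 33*√41/4 ≈ -102.33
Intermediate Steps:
H(R, m) = 36 (H(R, m) = 6² = 36)
T = √41 (T = √(36 + 5) = √41 ≈ 6.4031)
B(Y, V) = V + Y
k = 99/2 + 33*√41/4 (k = -(√41 + 6)*(-33)/4 = -(6 + √41)*(-33)/4 = -(-198 - 33*√41)/4 = 99/2 + 33*√41/4 ≈ 102.33)
-k = -(99/2 + 33*√41/4) = -99/2 - 33*√41/4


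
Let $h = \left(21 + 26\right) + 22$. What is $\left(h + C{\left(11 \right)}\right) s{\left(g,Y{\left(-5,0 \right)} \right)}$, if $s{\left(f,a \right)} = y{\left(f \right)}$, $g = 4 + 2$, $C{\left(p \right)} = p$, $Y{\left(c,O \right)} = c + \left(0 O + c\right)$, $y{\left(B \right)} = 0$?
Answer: $0$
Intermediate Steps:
$Y{\left(c,O \right)} = 2 c$ ($Y{\left(c,O \right)} = c + \left(0 + c\right) = c + c = 2 c$)
$h = 69$ ($h = 47 + 22 = 69$)
$g = 6$
$s{\left(f,a \right)} = 0$
$\left(h + C{\left(11 \right)}\right) s{\left(g,Y{\left(-5,0 \right)} \right)} = \left(69 + 11\right) 0 = 80 \cdot 0 = 0$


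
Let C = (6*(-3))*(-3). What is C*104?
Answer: 5616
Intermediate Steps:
C = 54 (C = -18*(-3) = 54)
C*104 = 54*104 = 5616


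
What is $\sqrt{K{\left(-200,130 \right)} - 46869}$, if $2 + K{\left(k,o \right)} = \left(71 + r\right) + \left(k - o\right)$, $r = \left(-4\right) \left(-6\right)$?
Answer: $3 i \sqrt{5234} \approx 217.04 i$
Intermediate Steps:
$r = 24$
$K{\left(k,o \right)} = 93 + k - o$ ($K{\left(k,o \right)} = -2 + \left(\left(71 + 24\right) + \left(k - o\right)\right) = -2 + \left(95 + \left(k - o\right)\right) = -2 + \left(95 + k - o\right) = 93 + k - o$)
$\sqrt{K{\left(-200,130 \right)} - 46869} = \sqrt{\left(93 - 200 - 130\right) - 46869} = \sqrt{-237 - 46869} = \sqrt{-47106} = 3 i \sqrt{5234}$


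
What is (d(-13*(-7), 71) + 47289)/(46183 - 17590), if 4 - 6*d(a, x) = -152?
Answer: 47315/28593 ≈ 1.6548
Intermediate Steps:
d(a, x) = 26 (d(a, x) = ⅔ - ⅙*(-152) = ⅔ + 76/3 = 26)
(d(-13*(-7), 71) + 47289)/(46183 - 17590) = (26 + 47289)/(46183 - 17590) = 47315/28593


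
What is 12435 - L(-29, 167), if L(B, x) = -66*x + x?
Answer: 23290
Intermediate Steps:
L(B, x) = -65*x
12435 - L(-29, 167) = 12435 - (-65)*167 = 12435 - 1*(-10855) = 12435 + 10855 = 23290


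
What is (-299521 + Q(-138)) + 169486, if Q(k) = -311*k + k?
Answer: -87255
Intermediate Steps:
Q(k) = -310*k
(-299521 + Q(-138)) + 169486 = (-299521 - 310*(-138)) + 169486 = (-299521 + 42780) + 169486 = -256741 + 169486 = -87255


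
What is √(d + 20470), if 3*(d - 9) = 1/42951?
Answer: 2*√9444855419599/42951 ≈ 143.10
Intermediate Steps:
d = 1159678/128853 (d = 9 + (⅓)/42951 = 9 + (⅓)*(1/42951) = 9 + 1/128853 = 1159678/128853 ≈ 9.0000)
√(d + 20470) = √(1159678/128853 + 20470) = √(2638780588/128853) = 2*√9444855419599/42951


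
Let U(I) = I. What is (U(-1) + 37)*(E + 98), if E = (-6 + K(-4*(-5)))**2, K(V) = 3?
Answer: 3852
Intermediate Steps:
E = 9 (E = (-6 + 3)**2 = (-3)**2 = 9)
(U(-1) + 37)*(E + 98) = (-1 + 37)*(9 + 98) = 36*107 = 3852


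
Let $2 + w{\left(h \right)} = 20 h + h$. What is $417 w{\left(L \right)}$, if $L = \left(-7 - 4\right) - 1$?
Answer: $-105918$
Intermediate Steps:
$L = -12$ ($L = -11 - 1 = -12$)
$w{\left(h \right)} = -2 + 21 h$ ($w{\left(h \right)} = -2 + \left(20 h + h\right) = -2 + 21 h$)
$417 w{\left(L \right)} = 417 \left(-2 + 21 \left(-12\right)\right) = 417 \left(-2 - 252\right) = 417 \left(-254\right) = -105918$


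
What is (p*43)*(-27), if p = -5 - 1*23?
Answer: 32508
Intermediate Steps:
p = -28 (p = -5 - 23 = -28)
(p*43)*(-27) = -28*43*(-27) = -1204*(-27) = 32508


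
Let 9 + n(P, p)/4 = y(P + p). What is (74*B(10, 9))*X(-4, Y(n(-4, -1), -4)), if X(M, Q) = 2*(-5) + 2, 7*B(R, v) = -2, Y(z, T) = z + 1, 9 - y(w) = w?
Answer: 1184/7 ≈ 169.14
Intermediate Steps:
y(w) = 9 - w
n(P, p) = -4*P - 4*p (n(P, p) = -36 + 4*(9 - (P + p)) = -36 + 4*(9 + (-P - p)) = -36 + 4*(9 - P - p) = -36 + (36 - 4*P - 4*p) = -4*P - 4*p)
Y(z, T) = 1 + z
B(R, v) = -2/7 (B(R, v) = (1/7)*(-2) = -2/7)
X(M, Q) = -8 (X(M, Q) = -10 + 2 = -8)
(74*B(10, 9))*X(-4, Y(n(-4, -1), -4)) = (74*(-2/7))*(-8) = -148/7*(-8) = 1184/7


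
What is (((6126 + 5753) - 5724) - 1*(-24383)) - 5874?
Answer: 24664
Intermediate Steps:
(((6126 + 5753) - 5724) - 1*(-24383)) - 5874 = ((11879 - 5724) + 24383) - 5874 = (6155 + 24383) - 5874 = 30538 - 5874 = 24664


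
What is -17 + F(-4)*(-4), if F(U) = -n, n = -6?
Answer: -41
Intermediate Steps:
F(U) = 6 (F(U) = -1*(-6) = 6)
-17 + F(-4)*(-4) = -17 + 6*(-4) = -17 - 24 = -41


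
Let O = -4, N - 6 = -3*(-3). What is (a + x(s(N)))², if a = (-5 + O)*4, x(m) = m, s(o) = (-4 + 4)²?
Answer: 1296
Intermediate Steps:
N = 15 (N = 6 - 3*(-3) = 6 + 9 = 15)
s(o) = 0 (s(o) = 0² = 0)
a = -36 (a = (-5 - 4)*4 = -9*4 = -36)
(a + x(s(N)))² = (-36 + 0)² = (-36)² = 1296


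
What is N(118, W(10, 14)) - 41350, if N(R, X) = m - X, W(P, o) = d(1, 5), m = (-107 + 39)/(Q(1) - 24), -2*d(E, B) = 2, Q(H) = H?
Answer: -950959/23 ≈ -41346.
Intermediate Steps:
d(E, B) = -1 (d(E, B) = -½*2 = -1)
m = 68/23 (m = (-107 + 39)/(1 - 24) = -68/(-23) = -68*(-1/23) = 68/23 ≈ 2.9565)
W(P, o) = -1
N(R, X) = 68/23 - X
N(118, W(10, 14)) - 41350 = (68/23 - 1*(-1)) - 41350 = (68/23 + 1) - 41350 = 91/23 - 41350 = -950959/23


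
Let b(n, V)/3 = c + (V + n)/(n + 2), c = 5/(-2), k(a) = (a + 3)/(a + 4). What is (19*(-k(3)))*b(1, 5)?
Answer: 171/7 ≈ 24.429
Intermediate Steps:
k(a) = (3 + a)/(4 + a)
c = -5/2 (c = 5*(-½) = -5/2 ≈ -2.5000)
b(n, V) = -15/2 + 3*(V + n)/(2 + n) (b(n, V) = 3*(-5/2 + (V + n)/(n + 2)) = 3*(-5/2 + (V + n)/(2 + n)) = -15/2 + 3*(V + n)/(2 + n))
(19*(-k(3)))*b(1, 5) = (19*(-(3 + 3)/(4 + 3)))*(3*(-10 - 3*1 + 2*5)/(2*(2 + 1))) = (19*(-6/7))*((3/2)*(-10 - 3 + 10)/3) = (19*(-6/7))*((3/2)*(⅓)*(-3)) = (19*(-1*6/7))*(-3/2) = (19*(-6/7))*(-3/2) = -114/7*(-3/2) = 171/7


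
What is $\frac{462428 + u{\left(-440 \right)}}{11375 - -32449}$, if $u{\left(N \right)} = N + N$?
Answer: $\frac{115387}{10956} \approx 10.532$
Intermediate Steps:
$u{\left(N \right)} = 2 N$
$\frac{462428 + u{\left(-440 \right)}}{11375 - -32449} = \frac{462428 + 2 \left(-440\right)}{11375 - -32449} = \frac{462428 - 880}{11375 + \left(-275 + 32724\right)} = \frac{461548}{11375 + 32449} = \frac{461548}{43824} = 461548 \cdot \frac{1}{43824} = \frac{115387}{10956}$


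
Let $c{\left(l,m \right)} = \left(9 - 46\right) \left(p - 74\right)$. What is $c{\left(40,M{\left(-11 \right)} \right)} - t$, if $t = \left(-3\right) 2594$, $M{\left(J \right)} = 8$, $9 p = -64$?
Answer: $\frac{97048}{9} \approx 10783.0$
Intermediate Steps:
$p = - \frac{64}{9}$ ($p = \frac{1}{9} \left(-64\right) = - \frac{64}{9} \approx -7.1111$)
$c{\left(l,m \right)} = \frac{27010}{9}$ ($c{\left(l,m \right)} = \left(9 - 46\right) \left(- \frac{64}{9} - 74\right) = \left(-37\right) \left(- \frac{730}{9}\right) = \frac{27010}{9}$)
$t = -7782$
$c{\left(40,M{\left(-11 \right)} \right)} - t = \frac{27010}{9} - -7782 = \frac{27010}{9} + 7782 = \frac{97048}{9}$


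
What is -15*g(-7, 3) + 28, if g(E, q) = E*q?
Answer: 343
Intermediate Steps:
-15*g(-7, 3) + 28 = -(-105)*3 + 28 = -15*(-21) + 28 = 315 + 28 = 343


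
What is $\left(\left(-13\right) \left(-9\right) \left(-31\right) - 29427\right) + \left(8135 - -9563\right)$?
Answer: $-15356$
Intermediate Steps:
$\left(\left(-13\right) \left(-9\right) \left(-31\right) - 29427\right) + \left(8135 - -9563\right) = \left(117 \left(-31\right) - 29427\right) + \left(8135 + 9563\right) = \left(-3627 - 29427\right) + 17698 = -33054 + 17698 = -15356$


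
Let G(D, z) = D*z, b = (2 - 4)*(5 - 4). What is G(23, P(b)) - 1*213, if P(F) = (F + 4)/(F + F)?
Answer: -449/2 ≈ -224.50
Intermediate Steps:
b = -2 (b = -2*1 = -2)
P(F) = (4 + F)/(2*F) (P(F) = (4 + F)/((2*F)) = (4 + F)*(1/(2*F)) = (4 + F)/(2*F))
G(23, P(b)) - 1*213 = 23*((½)*(4 - 2)/(-2)) - 1*213 = 23*((½)*(-½)*2) - 213 = 23*(-½) - 213 = -23/2 - 213 = -449/2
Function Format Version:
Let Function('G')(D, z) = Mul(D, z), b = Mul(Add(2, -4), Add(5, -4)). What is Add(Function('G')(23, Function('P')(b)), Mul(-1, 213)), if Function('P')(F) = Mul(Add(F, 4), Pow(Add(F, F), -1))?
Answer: Rational(-449, 2) ≈ -224.50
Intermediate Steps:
b = -2 (b = Mul(-2, 1) = -2)
Function('P')(F) = Mul(Rational(1, 2), Pow(F, -1), Add(4, F)) (Function('P')(F) = Mul(Add(4, F), Pow(Mul(2, F), -1)) = Mul(Add(4, F), Mul(Rational(1, 2), Pow(F, -1))) = Mul(Rational(1, 2), Pow(F, -1), Add(4, F)))
Add(Function('G')(23, Function('P')(b)), Mul(-1, 213)) = Add(Mul(23, Mul(Rational(1, 2), Pow(-2, -1), Add(4, -2))), Mul(-1, 213)) = Add(Mul(23, Mul(Rational(1, 2), Rational(-1, 2), 2)), -213) = Add(Mul(23, Rational(-1, 2)), -213) = Add(Rational(-23, 2), -213) = Rational(-449, 2)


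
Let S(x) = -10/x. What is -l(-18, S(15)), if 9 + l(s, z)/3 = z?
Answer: 29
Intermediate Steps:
l(s, z) = -27 + 3*z
-l(-18, S(15)) = -(-27 + 3*(-10/15)) = -(-27 + 3*(-10*1/15)) = -(-27 + 3*(-⅔)) = -(-27 - 2) = -1*(-29) = 29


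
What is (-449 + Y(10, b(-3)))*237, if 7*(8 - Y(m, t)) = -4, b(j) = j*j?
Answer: -730671/7 ≈ -1.0438e+5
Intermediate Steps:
b(j) = j**2
Y(m, t) = 60/7 (Y(m, t) = 8 - 1/7*(-4) = 8 + 4/7 = 60/7)
(-449 + Y(10, b(-3)))*237 = (-449 + 60/7)*237 = -3083/7*237 = -730671/7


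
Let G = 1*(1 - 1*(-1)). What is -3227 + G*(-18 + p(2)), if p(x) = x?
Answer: -3259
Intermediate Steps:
G = 2 (G = 1*(1 + 1) = 1*2 = 2)
-3227 + G*(-18 + p(2)) = -3227 + 2*(-18 + 2) = -3227 + 2*(-16) = -3227 - 32 = -3259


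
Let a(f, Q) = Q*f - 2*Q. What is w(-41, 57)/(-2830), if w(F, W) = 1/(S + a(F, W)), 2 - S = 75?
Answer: 1/7142920 ≈ 1.4000e-7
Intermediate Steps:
S = -73 (S = 2 - 1*75 = 2 - 75 = -73)
a(f, Q) = -2*Q + Q*f
w(F, W) = 1/(-73 + W*(-2 + F))
w(-41, 57)/(-2830) = 1/((-73 + 57*(-2 - 41))*(-2830)) = -1/2830/(-73 + 57*(-43)) = -1/2830/(-73 - 2451) = -1/2830/(-2524) = -1/2524*(-1/2830) = 1/7142920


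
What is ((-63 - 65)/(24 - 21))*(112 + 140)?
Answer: -10752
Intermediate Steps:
((-63 - 65)/(24 - 21))*(112 + 140) = -128/3*252 = -10752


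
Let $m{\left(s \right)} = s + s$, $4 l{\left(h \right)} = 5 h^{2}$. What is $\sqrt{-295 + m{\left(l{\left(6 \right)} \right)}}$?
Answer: $i \sqrt{205} \approx 14.318 i$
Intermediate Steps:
$l{\left(h \right)} = \frac{5 h^{2}}{4}$
$m{\left(s \right)} = 2 s$
$\sqrt{-295 + m{\left(l{\left(6 \right)} \right)}} = \sqrt{-295 + 2 \frac{5 \cdot 6^{2}}{4}} = \sqrt{-295 + 2 \cdot \frac{5}{4} \cdot 36} = \sqrt{-295 + 2 \cdot 45} = \sqrt{-295 + 90} = \sqrt{-205} = i \sqrt{205}$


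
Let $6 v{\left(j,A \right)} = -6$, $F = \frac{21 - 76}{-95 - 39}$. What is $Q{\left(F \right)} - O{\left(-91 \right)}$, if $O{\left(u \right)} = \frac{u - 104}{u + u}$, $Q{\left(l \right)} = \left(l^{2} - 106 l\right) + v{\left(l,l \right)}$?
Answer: $- \frac{5707727}{125692} \approx -45.41$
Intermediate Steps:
$F = \frac{55}{134}$ ($F = - \frac{55}{-134} = \left(-55\right) \left(- \frac{1}{134}\right) = \frac{55}{134} \approx 0.41045$)
$v{\left(j,A \right)} = -1$ ($v{\left(j,A \right)} = \frac{1}{6} \left(-6\right) = -1$)
$Q{\left(l \right)} = -1 + l^{2} - 106 l$ ($Q{\left(l \right)} = \left(l^{2} - 106 l\right) - 1 = -1 + l^{2} - 106 l$)
$O{\left(u \right)} = \frac{-104 + u}{2 u}$
$Q{\left(F \right)} - O{\left(-91 \right)} = \left(-1 + \left(\frac{55}{134}\right)^{2} - \frac{2915}{67}\right) - \frac{-104 - 91}{2 \left(-91\right)} = \left(-1 + \frac{3025}{17956} - \frac{2915}{67}\right) - \frac{1}{2} \left(- \frac{1}{91}\right) \left(-195\right) = - \frac{796151}{17956} - \frac{15}{14} = - \frac{5707727}{125692}$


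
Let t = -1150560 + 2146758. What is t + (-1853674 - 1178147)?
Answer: -2035623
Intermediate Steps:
t = 996198
t + (-1853674 - 1178147) = 996198 + (-1853674 - 1178147) = 996198 - 3031821 = -2035623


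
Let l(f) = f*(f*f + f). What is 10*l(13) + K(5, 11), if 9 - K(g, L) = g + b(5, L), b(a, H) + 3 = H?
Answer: 23656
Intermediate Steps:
b(a, H) = -3 + H
l(f) = f*(f + f²) (l(f) = f*(f² + f) = f*(f + f²))
K(g, L) = 12 - L - g (K(g, L) = 9 - (g + (-3 + L)) = 9 - (-3 + L + g) = 9 + (3 - L - g) = 12 - L - g)
10*l(13) + K(5, 11) = 10*(13²*(1 + 13)) + (12 - 1*11 - 1*5) = 10*(169*14) + (12 - 11 - 5) = 10*2366 - 4 = 23660 - 4 = 23656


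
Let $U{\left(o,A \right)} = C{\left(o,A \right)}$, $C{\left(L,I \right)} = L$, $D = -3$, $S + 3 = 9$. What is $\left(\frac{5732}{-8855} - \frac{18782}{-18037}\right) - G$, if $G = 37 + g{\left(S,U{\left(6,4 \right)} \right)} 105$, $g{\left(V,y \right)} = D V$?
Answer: $\frac{296019704181}{159717635} \approx 1853.4$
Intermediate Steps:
$S = 6$ ($S = -3 + 9 = 6$)
$U{\left(o,A \right)} = o$
$g{\left(V,y \right)} = - 3 V$
$G = -1853$ ($G = 37 + \left(-3\right) 6 \cdot 105 = 37 - 1890 = -1853$)
$\left(\frac{5732}{-8855} - \frac{18782}{-18037}\right) - G = \left(\frac{5732}{-8855} - \frac{18782}{-18037}\right) - -1853 = \left(5732 \left(- \frac{1}{8855}\right) - - \frac{18782}{18037}\right) + 1853 = \left(- \frac{5732}{8855} + \frac{18782}{18037}\right) + 1853 = \frac{62926526}{159717635} + 1853 = \frac{296019704181}{159717635}$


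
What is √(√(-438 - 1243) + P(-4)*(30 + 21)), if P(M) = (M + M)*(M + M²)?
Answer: √(-4896 + 41*I) ≈ 0.293 + 69.972*I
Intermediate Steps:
P(M) = 2*M*(M + M²) (P(M) = (2*M)*(M + M²) = 2*M*(M + M²))
√(√(-438 - 1243) + P(-4)*(30 + 21)) = √(√(-438 - 1243) + (2*(-4)²*(1 - 4))*(30 + 21)) = √(√(-1681) + (2*16*(-3))*51) = √(41*I - 96*51) = √(41*I - 4896) = √(-4896 + 41*I)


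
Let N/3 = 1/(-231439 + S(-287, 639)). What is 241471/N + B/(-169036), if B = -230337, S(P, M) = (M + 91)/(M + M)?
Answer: -85020209255448917/4563972 ≈ -1.8629e+10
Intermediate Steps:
S(P, M) = (91 + M)/(2*M) (S(P, M) = (91 + M)/((2*M)) = (91 + M)*(1/(2*M)) = (91 + M)/(2*M))
N = -1917/147889156 (N = 3/(-231439 + (½)*(91 + 639)/639) = 3/(-231439 + (½)*(1/639)*730) = 3/(-231439 + 365/639) = 3/(-147889156/639) = 3*(-639/147889156) = -1917/147889156 ≈ -1.2962e-5)
241471/N + B/(-169036) = 241471/(-1917/147889156) - 230337/(-169036) = 241471*(-147889156/1917) - 230337*(-1/169036) = -502971019556/27 + 230337/169036 = -85020209255448917/4563972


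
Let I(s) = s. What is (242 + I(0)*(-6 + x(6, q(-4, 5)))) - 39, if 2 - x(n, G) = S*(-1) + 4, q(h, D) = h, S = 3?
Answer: 203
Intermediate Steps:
x(n, G) = 1 (x(n, G) = 2 - (3*(-1) + 4) = 2 - (-3 + 4) = 2 - 1*1 = 2 - 1 = 1)
(242 + I(0)*(-6 + x(6, q(-4, 5)))) - 39 = (242 + 0*(-6 + 1)) - 39 = (242 + 0*(-5)) - 39 = (242 + 0) - 39 = 242 - 39 = 203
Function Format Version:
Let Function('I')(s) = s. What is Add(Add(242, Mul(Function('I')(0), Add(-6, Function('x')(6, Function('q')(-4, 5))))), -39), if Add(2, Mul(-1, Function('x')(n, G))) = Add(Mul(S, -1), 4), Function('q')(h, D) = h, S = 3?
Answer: 203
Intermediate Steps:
Function('x')(n, G) = 1 (Function('x')(n, G) = Add(2, Mul(-1, Add(Mul(3, -1), 4))) = Add(2, Mul(-1, Add(-3, 4))) = Add(2, Mul(-1, 1)) = Add(2, -1) = 1)
Add(Add(242, Mul(Function('I')(0), Add(-6, Function('x')(6, Function('q')(-4, 5))))), -39) = Add(Add(242, Mul(0, Add(-6, 1))), -39) = Add(Add(242, Mul(0, -5)), -39) = Add(Add(242, 0), -39) = Add(242, -39) = 203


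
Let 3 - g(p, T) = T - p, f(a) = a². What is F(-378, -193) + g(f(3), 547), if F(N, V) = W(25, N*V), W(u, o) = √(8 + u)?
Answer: -535 + √33 ≈ -529.26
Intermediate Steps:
F(N, V) = √33 (F(N, V) = √(8 + 25) = √33)
g(p, T) = 3 + p - T (g(p, T) = 3 - (T - p) = 3 + (p - T) = 3 + p - T)
F(-378, -193) + g(f(3), 547) = √33 + (3 + 3² - 1*547) = √33 + (3 + 9 - 547) = √33 - 535 = -535 + √33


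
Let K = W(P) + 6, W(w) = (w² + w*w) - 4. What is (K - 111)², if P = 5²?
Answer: 1301881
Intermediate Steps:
P = 25
W(w) = -4 + 2*w² (W(w) = (w² + w²) - 4 = 2*w² - 4 = -4 + 2*w²)
K = 1252 (K = (-4 + 2*25²) + 6 = (-4 + 2*625) + 6 = (-4 + 1250) + 6 = 1246 + 6 = 1252)
(K - 111)² = (1252 - 111)² = 1141² = 1301881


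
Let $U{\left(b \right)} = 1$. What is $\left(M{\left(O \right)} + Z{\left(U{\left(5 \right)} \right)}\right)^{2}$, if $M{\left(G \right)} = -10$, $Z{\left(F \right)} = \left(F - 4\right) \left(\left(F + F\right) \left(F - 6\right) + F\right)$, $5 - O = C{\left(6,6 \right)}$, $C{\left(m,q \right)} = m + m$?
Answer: $289$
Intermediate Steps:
$C{\left(m,q \right)} = 2 m$
$O = -7$ ($O = 5 - 2 \cdot 6 = 5 - 12 = -7$)
$Z{\left(F \right)} = \left(-4 + F\right) \left(F + 2 F \left(-6 + F\right)\right)$ ($Z{\left(F \right)} = \left(-4 + F\right) \left(2 F \left(-6 + F\right) + F\right) = \left(-4 + F\right) \left(F + 2 F \left(-6 + F\right)\right)$)
$\left(M{\left(O \right)} + Z{\left(U{\left(5 \right)} \right)}\right)^{2} = \left(-10 + 1 \left(44 - 19 + 2 \cdot 1^{2}\right)\right)^{2} = \left(-10 + 1 \left(44 - 19 + 2 \cdot 1\right)\right)^{2} = \left(-10 + 1 \left(44 - 19 + 2\right)\right)^{2} = \left(-10 + 1 \cdot 27\right)^{2} = \left(-10 + 27\right)^{2} = 17^{2} = 289$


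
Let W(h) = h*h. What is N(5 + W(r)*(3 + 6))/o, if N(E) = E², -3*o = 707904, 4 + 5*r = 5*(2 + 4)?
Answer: -38551681/147480000 ≈ -0.26140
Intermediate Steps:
r = 26/5 (r = -⅘ + (5*(2 + 4))/5 = -⅘ + (5*6)/5 = -⅘ + (⅕)*30 = -⅘ + 6 = 26/5 ≈ 5.2000)
W(h) = h²
o = -235968 (o = -⅓*707904 = -235968)
N(5 + W(r)*(3 + 6))/o = (5 + (26/5)²*(3 + 6))²/(-235968) = (5 + (676/25)*9)²*(-1/235968) = (5 + 6084/25)²*(-1/235968) = (6209/25)²*(-1/235968) = (38551681/625)*(-1/235968) = -38551681/147480000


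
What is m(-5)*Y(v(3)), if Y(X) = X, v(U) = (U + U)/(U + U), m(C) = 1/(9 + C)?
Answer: ¼ ≈ 0.25000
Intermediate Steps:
v(U) = 1 (v(U) = (2*U)/((2*U)) = (2*U)*(1/(2*U)) = 1)
m(-5)*Y(v(3)) = 1/(9 - 5) = 1/4 = (¼)*1 = ¼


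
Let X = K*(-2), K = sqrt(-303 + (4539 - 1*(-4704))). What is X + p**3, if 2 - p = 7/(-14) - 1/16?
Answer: 68921/4096 - 4*sqrt(2235) ≈ -172.28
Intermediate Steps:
p = 41/16 (p = 2 - (7/(-14) - 1/16) = 2 - (7*(-1/14) - 1*1/16) = 2 - (-1/2 - 1/16) = 2 - 1*(-9/16) = 2 + 9/16 = 41/16 ≈ 2.5625)
K = 2*sqrt(2235) (K = sqrt(-303 + (4539 + 4704)) = sqrt(-303 + 9243) = sqrt(8940) = 2*sqrt(2235) ≈ 94.552)
X = -4*sqrt(2235) (X = (2*sqrt(2235))*(-2) = -4*sqrt(2235) ≈ -189.10)
X + p**3 = -4*sqrt(2235) + (41/16)**3 = -4*sqrt(2235) + 68921/4096 = 68921/4096 - 4*sqrt(2235)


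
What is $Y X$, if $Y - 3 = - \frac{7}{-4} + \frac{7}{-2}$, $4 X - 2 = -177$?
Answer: $- \frac{875}{16} \approx -54.688$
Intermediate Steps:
$X = - \frac{175}{4}$ ($X = \frac{1}{2} + \frac{1}{4} \left(-177\right) = \frac{1}{2} - \frac{177}{4} = - \frac{175}{4} \approx -43.75$)
$Y = \frac{5}{4}$ ($Y = 3 + \left(- \frac{7}{-4} + \frac{7}{-2}\right) = 3 + \left(\left(-7\right) \left(- \frac{1}{4}\right) + 7 \left(- \frac{1}{2}\right)\right) = 3 + \left(\frac{7}{4} - \frac{7}{2}\right) = 3 - \frac{7}{4} = \frac{5}{4} \approx 1.25$)
$Y X = \frac{5}{4} \left(- \frac{175}{4}\right) = - \frac{875}{16}$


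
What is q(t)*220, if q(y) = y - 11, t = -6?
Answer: -3740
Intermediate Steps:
q(y) = -11 + y
q(t)*220 = (-11 - 6)*220 = -17*220 = -3740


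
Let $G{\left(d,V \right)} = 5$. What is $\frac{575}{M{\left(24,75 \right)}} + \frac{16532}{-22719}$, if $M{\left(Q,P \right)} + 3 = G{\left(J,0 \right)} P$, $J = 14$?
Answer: $\frac{768169}{939052} \approx 0.81803$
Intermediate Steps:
$M{\left(Q,P \right)} = -3 + 5 P$
$\frac{575}{M{\left(24,75 \right)}} + \frac{16532}{-22719} = \frac{575}{-3 + 5 \cdot 75} + \frac{16532}{-22719} = \frac{575}{-3 + 375} + 16532 \left(- \frac{1}{22719}\right) = \frac{575}{372} - \frac{16532}{22719} = \frac{768169}{939052}$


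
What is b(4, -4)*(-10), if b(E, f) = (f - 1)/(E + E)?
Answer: 25/4 ≈ 6.2500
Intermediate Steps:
b(E, f) = (-1 + f)/(2*E) (b(E, f) = (-1 + f)/((2*E)) = (-1 + f)*(1/(2*E)) = (-1 + f)/(2*E))
b(4, -4)*(-10) = ((½)*(-1 - 4)/4)*(-10) = ((½)*(¼)*(-5))*(-10) = -5/8*(-10) = 25/4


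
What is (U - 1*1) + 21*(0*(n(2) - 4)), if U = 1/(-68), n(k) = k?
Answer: -69/68 ≈ -1.0147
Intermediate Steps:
U = -1/68 ≈ -0.014706
(U - 1*1) + 21*(0*(n(2) - 4)) = (-1/68 - 1*1) + 21*(0*(2 - 4)) = (-1/68 - 1) + 21*(0*(-2)) = -69/68 + 21*0 = -69/68 + 0 = -69/68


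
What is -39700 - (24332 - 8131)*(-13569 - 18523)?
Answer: 519882792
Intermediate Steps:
-39700 - (24332 - 8131)*(-13569 - 18523) = -39700 - 16201*(-32092) = -39700 - 1*(-519922492) = -39700 + 519922492 = 519882792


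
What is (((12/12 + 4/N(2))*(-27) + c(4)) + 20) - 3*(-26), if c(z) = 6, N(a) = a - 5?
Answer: 113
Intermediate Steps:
N(a) = -5 + a
(((12/12 + 4/N(2))*(-27) + c(4)) + 20) - 3*(-26) = (((12/12 + 4/(-5 + 2))*(-27) + 6) + 20) - 3*(-26) = (((12*(1/12) + 4/(-3))*(-27) + 6) + 20) + 78 = (((1 + 4*(-1/3))*(-27) + 6) + 20) + 78 = (((1 - 4/3)*(-27) + 6) + 20) + 78 = ((-1/3*(-27) + 6) + 20) + 78 = ((9 + 6) + 20) + 78 = (15 + 20) + 78 = 35 + 78 = 113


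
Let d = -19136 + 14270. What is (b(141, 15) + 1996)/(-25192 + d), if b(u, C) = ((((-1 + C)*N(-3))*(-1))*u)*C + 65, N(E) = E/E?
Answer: 27549/30058 ≈ 0.91653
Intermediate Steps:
N(E) = 1
d = -4866
b(u, C) = 65 + C*u*(1 - C) (b(u, C) = ((((-1 + C)*1)*(-1))*u)*C + 65 = (((-1 + C)*(-1))*u)*C + 65 = ((1 - C)*u)*C + 65 = (u*(1 - C))*C + 65 = C*u*(1 - C) + 65 = 65 + C*u*(1 - C))
(b(141, 15) + 1996)/(-25192 + d) = ((65 + 15*141 - 1*141*15²) + 1996)/(-25192 - 4866) = ((65 + 2115 - 1*141*225) + 1996)/(-30058) = ((65 + 2115 - 31725) + 1996)*(-1/30058) = (-29545 + 1996)*(-1/30058) = -27549*(-1/30058) = 27549/30058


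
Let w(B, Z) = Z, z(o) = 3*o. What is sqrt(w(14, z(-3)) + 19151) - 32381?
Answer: -32381 + sqrt(19142) ≈ -32243.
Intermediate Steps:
sqrt(w(14, z(-3)) + 19151) - 32381 = sqrt(3*(-3) + 19151) - 32381 = sqrt(-9 + 19151) - 32381 = sqrt(19142) - 32381 = -32381 + sqrt(19142)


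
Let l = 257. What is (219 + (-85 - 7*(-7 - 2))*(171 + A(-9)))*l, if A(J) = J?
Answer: -859665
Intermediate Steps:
(219 + (-85 - 7*(-7 - 2))*(171 + A(-9)))*l = (219 + (-85 - 7*(-7 - 2))*(171 - 9))*257 = (219 + (-85 - 7*(-9))*162)*257 = (219 + (-85 + 63)*162)*257 = (219 - 22*162)*257 = (219 - 3564)*257 = -3345*257 = -859665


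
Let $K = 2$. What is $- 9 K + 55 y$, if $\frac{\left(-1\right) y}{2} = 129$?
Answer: $-14208$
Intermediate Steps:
$y = -258$ ($y = \left(-2\right) 129 = -258$)
$- 9 K + 55 y = \left(-9\right) 2 + 55 \left(-258\right) = -18 - 14190 = -14208$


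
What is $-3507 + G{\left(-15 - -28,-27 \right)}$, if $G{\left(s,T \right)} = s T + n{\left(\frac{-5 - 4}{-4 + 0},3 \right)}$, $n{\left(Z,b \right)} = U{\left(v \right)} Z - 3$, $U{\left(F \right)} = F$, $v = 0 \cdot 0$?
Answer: $-3861$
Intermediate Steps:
$v = 0$
$n{\left(Z,b \right)} = -3$ ($n{\left(Z,b \right)} = 0 Z - 3 = 0 - 3 = -3$)
$G{\left(s,T \right)} = -3 + T s$ ($G{\left(s,T \right)} = s T - 3 = T s - 3 = -3 + T s$)
$-3507 + G{\left(-15 - -28,-27 \right)} = -3507 - \left(3 + 27 \left(-15 - -28\right)\right) = -3507 - \left(3 + 27 \left(-15 + 28\right)\right) = -3507 - 354 = -3861$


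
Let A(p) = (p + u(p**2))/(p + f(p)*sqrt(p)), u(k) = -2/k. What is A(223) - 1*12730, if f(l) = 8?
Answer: -100643887465/7906911 - 88716520*sqrt(223)/1763241153 ≈ -12729.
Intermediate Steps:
A(p) = (p - 2/p**2)/(p + 8*sqrt(p))
A(223) - 1*12730 = (-2 + 223**3)/(223**3 + 8*223**(5/2)) - 1*12730 = (-2 + 11089567)/(11089567 + 8*(49729*sqrt(223))) - 12730 = 11089565/(11089567 + 397832*sqrt(223)) - 12730 = -12730 + 11089565/(11089567 + 397832*sqrt(223))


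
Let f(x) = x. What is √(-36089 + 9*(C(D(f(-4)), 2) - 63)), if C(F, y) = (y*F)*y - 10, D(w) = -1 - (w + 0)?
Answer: I*√36638 ≈ 191.41*I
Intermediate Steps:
D(w) = -1 - w
C(F, y) = -10 + F*y² (C(F, y) = (F*y)*y - 10 = F*y² - 10 = -10 + F*y²)
√(-36089 + 9*(C(D(f(-4)), 2) - 63)) = √(-36089 + 9*((-10 + (-1 - 1*(-4))*2²) - 63)) = √(-36089 + 9*((-10 + (-1 + 4)*4) - 63)) = √(-36089 + 9*((-10 + 3*4) - 63)) = √(-36089 + 9*((-10 + 12) - 63)) = √(-36089 + 9*(2 - 63)) = √(-36089 + 9*(-61)) = √(-36089 - 549) = √(-36638) = I*√36638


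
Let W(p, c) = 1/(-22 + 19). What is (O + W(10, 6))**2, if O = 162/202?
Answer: 20164/91809 ≈ 0.21963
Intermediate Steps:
W(p, c) = -1/3 (W(p, c) = 1/(-3) = -1/3)
O = 81/101 (O = 162*(1/202) = 81/101 ≈ 0.80198)
(O + W(10, 6))**2 = (81/101 - 1/3)**2 = (142/303)**2 = 20164/91809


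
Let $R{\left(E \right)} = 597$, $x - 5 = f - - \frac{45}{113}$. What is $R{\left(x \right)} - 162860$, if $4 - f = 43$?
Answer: $-162263$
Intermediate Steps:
$f = -39$ ($f = 4 - 43 = -39$)
$x = - \frac{3797}{113}$ ($x = 5 - \left(39 - \frac{45}{113}\right) = 5 - \frac{4362}{113} = - \frac{3797}{113} \approx -33.602$)
$R{\left(x \right)} - 162860 = 597 - 162860 = -162263$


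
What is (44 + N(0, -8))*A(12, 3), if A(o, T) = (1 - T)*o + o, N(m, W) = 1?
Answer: -540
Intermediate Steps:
A(o, T) = o + o*(1 - T) (A(o, T) = o*(1 - T) + o = o + o*(1 - T))
(44 + N(0, -8))*A(12, 3) = (44 + 1)*(12*(2 - 1*3)) = 45*(12*(2 - 3)) = 45*(12*(-1)) = 45*(-12) = -540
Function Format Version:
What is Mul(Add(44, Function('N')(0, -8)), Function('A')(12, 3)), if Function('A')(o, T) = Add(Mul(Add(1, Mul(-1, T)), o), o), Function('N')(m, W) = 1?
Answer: -540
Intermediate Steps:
Function('A')(o, T) = Add(o, Mul(o, Add(1, Mul(-1, T)))) (Function('A')(o, T) = Add(Mul(o, Add(1, Mul(-1, T))), o) = Add(o, Mul(o, Add(1, Mul(-1, T)))))
Mul(Add(44, Function('N')(0, -8)), Function('A')(12, 3)) = Mul(Add(44, 1), Mul(12, Add(2, Mul(-1, 3)))) = Mul(45, Mul(12, Add(2, -3))) = Mul(45, Mul(12, -1)) = Mul(45, -12) = -540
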